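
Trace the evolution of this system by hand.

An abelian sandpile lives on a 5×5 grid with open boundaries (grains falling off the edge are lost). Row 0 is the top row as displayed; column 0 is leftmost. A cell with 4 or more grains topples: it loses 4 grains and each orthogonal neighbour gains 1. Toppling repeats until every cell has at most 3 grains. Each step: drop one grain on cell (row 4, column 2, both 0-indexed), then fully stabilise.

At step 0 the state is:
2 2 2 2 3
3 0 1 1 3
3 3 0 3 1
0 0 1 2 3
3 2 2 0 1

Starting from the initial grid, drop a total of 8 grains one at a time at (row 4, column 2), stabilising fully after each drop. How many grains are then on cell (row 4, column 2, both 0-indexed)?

3

0) 2 2 2 2 3
3 0 1 1 3
3 3 0 3 1
0 0 1 2 3
3 2 2 0 1
1) 2 2 2 2 3
3 0 1 1 3
3 3 0 3 1
0 0 1 2 3
3 2 3 0 1
2) 2 2 2 2 3
3 0 1 1 3
3 3 0 3 1
0 0 2 2 3
3 3 0 1 1
3) 2 2 2 2 3
3 0 1 1 3
3 3 0 3 1
0 0 2 2 3
3 3 1 1 1
4) 2 2 2 2 3
3 0 1 1 3
3 3 0 3 1
0 0 2 2 3
3 3 2 1 1
5) 2 2 2 2 3
3 0 1 1 3
3 3 0 3 1
0 0 2 2 3
3 3 3 1 1
6) 2 2 2 2 3
3 0 1 1 3
3 3 0 3 1
1 1 3 2 3
0 1 1 2 1
7) 2 2 2 2 3
3 0 1 1 3
3 3 0 3 1
1 1 3 2 3
0 1 2 2 1
8) 2 2 2 2 3
3 0 1 1 3
3 3 0 3 1
1 1 3 2 3
0 1 3 2 1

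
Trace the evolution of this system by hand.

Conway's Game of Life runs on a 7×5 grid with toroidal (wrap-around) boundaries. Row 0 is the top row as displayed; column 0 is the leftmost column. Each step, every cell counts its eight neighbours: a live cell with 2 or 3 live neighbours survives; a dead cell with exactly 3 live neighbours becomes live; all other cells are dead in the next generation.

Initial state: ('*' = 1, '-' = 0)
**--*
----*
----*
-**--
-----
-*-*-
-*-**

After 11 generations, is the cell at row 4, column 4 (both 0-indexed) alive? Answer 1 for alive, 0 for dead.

0

gen 0: **--*
----*
----*
-**--
-----
-*-*-
-*-**
gen 1: -**--
---**
*--*-
-----
-*---
*--**
-*-*-
gen 2: **--*
**-**
---*-
-----
*---*
**-**
-*-*-
gen 3: -----
-*-*-
*-**-
----*
-*-*-
-*-*-
---*-
gen 4: --*--
-*-**
****-
**--*
*--**
---**
--*--
gen 5: -**--
----*
-----
-----
-**--
*-*--
--*--
gen 6: -***-
-----
-----
-----
-**--
--**-
--**-
gen 7: -*-*-
--*--
-----
-----
-***-
-----
----*
gen 8: --**-
--*--
-----
--*--
--*--
--**-
-----
gen 9: --**-
--**-
-----
-----
-**--
--**-
-----
gen 10: --**-
--**-
-----
-----
-***-
-***-
-----
gen 11: --**-
--**-
-----
--*--
-*-*-
-*-*-
-*---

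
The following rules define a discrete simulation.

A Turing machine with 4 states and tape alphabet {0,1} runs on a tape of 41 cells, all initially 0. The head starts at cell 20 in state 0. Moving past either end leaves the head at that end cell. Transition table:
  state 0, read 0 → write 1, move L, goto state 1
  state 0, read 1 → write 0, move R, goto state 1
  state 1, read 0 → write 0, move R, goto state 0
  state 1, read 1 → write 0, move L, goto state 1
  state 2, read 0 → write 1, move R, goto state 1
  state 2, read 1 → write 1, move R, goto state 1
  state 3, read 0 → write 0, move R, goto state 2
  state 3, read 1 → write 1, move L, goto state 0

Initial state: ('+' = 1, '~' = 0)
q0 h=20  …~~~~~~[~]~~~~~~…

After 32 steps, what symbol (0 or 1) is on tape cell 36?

0

gen 0: q0 h=20  …~~~~~~[~]~~~~~~…
gen 1: q1 h=19  …~~~~~~[~]+~~~~~…
gen 2: q0 h=20  …~~~~~~[+]~~~~~~…
gen 3: q1 h=21  …~~~~~~[~]~~~~~~…
gen 4: q0 h=22  …~~~~~~[~]~~~~~~…
gen 5: q1 h=21  …~~~~~~[~]+~~~~~…
gen 6: q0 h=22  …~~~~~~[+]~~~~~~…
gen 7: q1 h=23  …~~~~~~[~]~~~~~~…
gen 8: q0 h=24  …~~~~~~[~]~~~~~~…
gen 9: q1 h=23  …~~~~~~[~]+~~~~~…
gen 10: q0 h=24  …~~~~~~[+]~~~~~~…
gen 11: q1 h=25  …~~~~~~[~]~~~~~~…
gen 12: q0 h=26  …~~~~~~[~]~~~~~~…
gen 13: q1 h=25  …~~~~~~[~]+~~~~~…
gen 14: q0 h=26  …~~~~~~[+]~~~~~~…
gen 15: q1 h=27  …~~~~~~[~]~~~~~~…
gen 16: q0 h=28  …~~~~~~[~]~~~~~~…
gen 17: q1 h=27  …~~~~~~[~]+~~~~~…
gen 18: q0 h=28  …~~~~~~[+]~~~~~~…
gen 19: q1 h=29  …~~~~~~[~]~~~~~~…
gen 20: q0 h=30  …~~~~~~[~]~~~~~~…
gen 21: q1 h=29  …~~~~~~[~]+~~~~~…
gen 22: q0 h=30  …~~~~~~[+]~~~~~~…
gen 23: q1 h=31  …~~~~~~[~]~~~~~~…
gen 24: q0 h=32  …~~~~~~[~]~~~~~~…
gen 25: q1 h=31  …~~~~~~[~]+~~~~~…
gen 26: q0 h=32  …~~~~~~[+]~~~~~~…
gen 27: q1 h=33  …~~~~~~[~]~~~~~~…
gen 28: q0 h=34  …~~~~~~[~]~~~~~~|
gen 29: q1 h=33  …~~~~~~[~]+~~~~~…
gen 30: q0 h=34  …~~~~~~[+]~~~~~~|
gen 31: q1 h=35  …~~~~~~[~]~~~~~|
gen 32: q0 h=36  …~~~~~~[~]~~~~|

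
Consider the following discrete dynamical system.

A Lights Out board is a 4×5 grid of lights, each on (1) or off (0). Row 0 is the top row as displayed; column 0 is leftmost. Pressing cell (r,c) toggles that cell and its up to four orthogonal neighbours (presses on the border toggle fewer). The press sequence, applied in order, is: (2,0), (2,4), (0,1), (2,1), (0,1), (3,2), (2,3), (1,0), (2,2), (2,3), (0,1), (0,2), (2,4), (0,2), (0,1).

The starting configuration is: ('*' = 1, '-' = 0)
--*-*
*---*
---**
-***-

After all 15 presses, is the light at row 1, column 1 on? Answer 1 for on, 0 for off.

t=0: --*-*
*---*
---**
-***-
t=1: --*-*
----*
**-**
****-
t=2: --*-*
-----
**---
*****
t=3: **--*
-*---
**---
*****
t=4: **--*
-----
--*--
*-***
t=5: --*-*
-*---
--*--
*-***
t=6: --*-*
-*---
-----
**--*
t=7: --*-*
-*-*-
--***
**-**
t=8: *-*-*
*--*-
*-***
**-**
t=9: *-*-*
*-**-
**--*
*****
t=10: *-*-*
*-*--
****-
***-*
t=11: -*--*
***--
****-
***-*
t=12: --***
**---
****-
***-*
t=13: --***
**--*
***-*
***--
t=14: -*--*
***-*
***-*
***--
t=15: *-*-*
*-*-*
***-*
***--

0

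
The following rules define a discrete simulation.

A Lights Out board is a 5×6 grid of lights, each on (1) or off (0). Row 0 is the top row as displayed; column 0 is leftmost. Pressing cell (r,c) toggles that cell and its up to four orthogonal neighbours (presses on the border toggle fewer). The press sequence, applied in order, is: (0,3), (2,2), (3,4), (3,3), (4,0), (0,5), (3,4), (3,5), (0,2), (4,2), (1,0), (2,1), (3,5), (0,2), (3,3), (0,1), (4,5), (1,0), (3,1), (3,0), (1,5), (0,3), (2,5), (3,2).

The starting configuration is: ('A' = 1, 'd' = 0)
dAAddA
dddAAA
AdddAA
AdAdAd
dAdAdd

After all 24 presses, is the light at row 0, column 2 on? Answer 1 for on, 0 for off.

[0] dAAddA
dddAAA
AdddAA
AdAdAd
dAdAdd
[1] dAdAAA
ddddAA
AdddAA
AdAdAd
dAdAdd
[2] dAdAAA
ddAdAA
AAAAAA
AdddAd
dAdAdd
[3] dAdAAA
ddAdAA
AAAAdA
AddAdA
dAdAAd
[4] dAdAAA
ddAdAA
AAAddA
AdAdAA
dAddAd
[5] dAdAAA
ddAdAA
AAAddA
ddAdAA
AdddAd
[6] dAdAdd
ddAdAd
AAAddA
ddAdAA
AdddAd
[7] dAdAdd
ddAdAd
AAAdAA
ddAAdd
Addddd
[8] dAdAdd
ddAdAd
AAAdAd
ddAAAA
AddddA
[9] ddAddd
ddddAd
AAAdAd
ddAAAA
AddddA
[10] ddAddd
ddddAd
AAAdAd
dddAAA
AAAAdA
[11] AdAddd
AAddAd
dAAdAd
dddAAA
AAAAdA
[12] AdAddd
AdddAd
AdddAd
dAdAAA
AAAAdA
[13] AdAddd
AdddAd
AdddAA
dAdAdd
AAAAdd
[14] AAdAdd
AdAdAd
AdddAA
dAdAdd
AAAAdd
[15] AAdAdd
AdAdAd
AddAAA
dAAdAd
AAAddd
[16] ddAAdd
AAAdAd
AddAAA
dAAdAd
AAAddd
[17] ddAAdd
AAAdAd
AddAAA
dAAdAA
AAAdAA
[18] AdAAdd
ddAdAd
dddAAA
dAAdAA
AAAdAA
[19] AdAAdd
ddAdAd
dAdAAA
AdddAA
AdAdAA
[20] AdAAdd
ddAdAd
AAdAAA
dAddAA
ddAdAA
[21] AdAAdA
ddAddA
AAdAAd
dAddAA
ddAdAA
[22] AdddAA
ddAAdA
AAdAAd
dAddAA
ddAdAA
[23] AdddAA
ddAAdd
AAdAdA
dAddAd
ddAdAA
[24] AdddAA
ddAAdd
AAAAdA
ddAAAd
ddddAA

0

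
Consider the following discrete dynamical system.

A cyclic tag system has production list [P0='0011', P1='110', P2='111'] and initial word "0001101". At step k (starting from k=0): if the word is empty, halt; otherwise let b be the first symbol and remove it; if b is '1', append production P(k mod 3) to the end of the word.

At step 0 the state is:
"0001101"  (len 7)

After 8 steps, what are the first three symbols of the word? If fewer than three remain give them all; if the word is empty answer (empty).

011

gen 0: "0001101"  (len 7)
gen 1: "001101"  (len 6)
gen 2: "01101"  (len 5)
gen 3: "1101"  (len 4)
gen 4: "1010011"  (len 7)
gen 5: "010011110"  (len 9)
gen 6: "10011110"  (len 8)
gen 7: "00111100011"  (len 11)
gen 8: "0111100011"  (len 10)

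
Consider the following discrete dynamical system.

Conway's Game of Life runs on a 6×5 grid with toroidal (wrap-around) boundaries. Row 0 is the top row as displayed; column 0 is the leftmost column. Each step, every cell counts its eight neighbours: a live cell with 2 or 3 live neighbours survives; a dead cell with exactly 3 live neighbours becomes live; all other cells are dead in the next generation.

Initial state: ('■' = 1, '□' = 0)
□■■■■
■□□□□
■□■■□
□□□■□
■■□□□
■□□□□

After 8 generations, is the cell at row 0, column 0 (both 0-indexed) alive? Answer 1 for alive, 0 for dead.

1

k=0  □■■■■
■□□□□
■□■■□
□□□■□
■■□□□
■□□□□
k=1  □■■■■
■□□□□
□■■■□
■□□■□
■■□□■
□□□■□
k=2  ■■■■■
■□□□□
■■■■□
□□□■□
■■■■□
□□□□□
k=3  ■■■■■
□□□□□
■■■■□
□□□□□
□■■■■
□□□□□
k=4  ■■■■■
□□□□□
□■■□□
□□□□□
□□■■□
□□□□□
k=5  ■■■■■
□□□□■
□□□□□
□■□■□
□□□□□
■□□□□
k=6  □■■■□
□■■□■
□□□□□
□□□□□
□□□□□
■□■■□
k=7  □□□□□
■■□□□
□□□□□
□□□□□
□□□□□
□□□■■
k=8  ■□□□■
□□□□□
□□□□□
□□□□□
□□□□□
□□□□□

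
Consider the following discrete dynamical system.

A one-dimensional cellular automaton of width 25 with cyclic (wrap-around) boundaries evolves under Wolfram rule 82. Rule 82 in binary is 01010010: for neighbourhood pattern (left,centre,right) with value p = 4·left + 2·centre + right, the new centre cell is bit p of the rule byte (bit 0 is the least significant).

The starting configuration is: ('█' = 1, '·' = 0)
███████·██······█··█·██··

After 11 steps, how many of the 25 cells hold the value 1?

11

[0] ███████·██······█··█·██··
[1] ······█··██····█·██···███
[2] █····█·██·██··█···██·█··█
[3] ██··█···█··███·█·█·█··██·
[4] ·███·█·█·██··█······██·█·
[5] █··█······███·█····█·█··█
[6] ███·█····█··█··█··█···██·
[7] ··█··█··█·██·██·██·█·█·█·
[8] ·█·██·██···█··█··█······█
[9] ····█··██·█·██·██·█····█·
[10] ···█·██·█····█··█··█··█·█
[11] █·█···█··█··█·██·██·██···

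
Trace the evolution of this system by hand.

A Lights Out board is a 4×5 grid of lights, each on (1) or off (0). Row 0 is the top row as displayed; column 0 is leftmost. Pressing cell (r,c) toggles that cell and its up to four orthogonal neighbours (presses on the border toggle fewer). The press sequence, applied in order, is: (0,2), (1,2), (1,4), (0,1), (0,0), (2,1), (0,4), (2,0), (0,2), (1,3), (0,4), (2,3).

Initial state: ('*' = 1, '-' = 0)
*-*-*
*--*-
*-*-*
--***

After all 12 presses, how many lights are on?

12

k=0  *-*-*
*--*-
*-*-*
--***
k=1  **-**
*-**-
*-*-*
--***
k=2  *****
**---
*---*
--***
k=3  ****-
**-**
*----
--***
k=4  ---*-
*--**
*----
--***
k=5  **-*-
---**
*----
--***
k=6  **-*-
-*-**
-**--
-****
k=7  **--*
-*-*-
-**--
-****
k=8  **--*
**-*-
*-*--
*****
k=9  *-***
****-
*-*--
*****
k=10  *-*-*
**--*
*-**-
*****
k=11  *-**-
**---
*-**-
*****
k=12  *-**-
**-*-
*---*
***-*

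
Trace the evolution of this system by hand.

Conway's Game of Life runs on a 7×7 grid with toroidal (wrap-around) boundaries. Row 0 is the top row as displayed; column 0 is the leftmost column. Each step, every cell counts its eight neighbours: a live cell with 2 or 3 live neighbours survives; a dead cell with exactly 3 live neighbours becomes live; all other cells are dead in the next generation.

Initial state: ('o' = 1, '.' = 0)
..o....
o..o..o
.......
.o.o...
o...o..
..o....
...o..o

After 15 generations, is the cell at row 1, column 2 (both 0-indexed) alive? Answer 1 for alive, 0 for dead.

0

t=0: ..o....
o..o..o
.......
.o.o...
o...o..
..o....
...o..o
t=1: o.oo..o
.......
o.o....
.......
.ooo...
...o...
..oo...
t=2: .ooo...
o.oo..o
.......
...o...
..oo...
.o..o..
.o..o..
t=3: ....o..
o..o...
..oo...
..oo...
..ooo..
.o..o..
oo..o..
t=4: oo.oo..
..ooo..
.o..o..
.o.....
.o..o..
oo..oo.
oo.ooo.
t=5: o.....o
o....o.
.o..o..
ooo....
.oo.oo.
.......
.......
t=6: o.....o
oo...o.
..o...o
o...oo.
o.oo...
.......
.......
t=7: oo....o
.o...o.
....o..
o.o.oo.
.o.oo.o
.......
.......
t=8: oo....o
.o...oo
.o.oo.o
ooo...o
ooooo.o
.......
o......
t=9: .o...o.
.o..o..
...oo..
.......
...o.oo
..oo..o
oo....o
t=10: .oo..oo
..oooo.
...oo..
...o.o.
..ooooo
.oooo..
.o...oo
t=11: .o.....
.o....o
.......
......o
.o....o
.o.....
......o
t=12: .......
o......
o......
o......
.......
.......
o......
t=13: .......
.......
oo....o
.......
.......
.......
.......
t=14: .......
o......
o......
o......
.......
.......
.......
t=15: .......
.......
oo....o
.......
.......
.......
.......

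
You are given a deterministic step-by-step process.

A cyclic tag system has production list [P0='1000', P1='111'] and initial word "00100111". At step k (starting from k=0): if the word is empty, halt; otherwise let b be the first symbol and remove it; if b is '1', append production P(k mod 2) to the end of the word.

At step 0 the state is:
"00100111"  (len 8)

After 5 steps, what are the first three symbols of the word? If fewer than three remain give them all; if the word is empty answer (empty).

t=0: "00100111"  (len 8)
t=1: "0100111"  (len 7)
t=2: "100111"  (len 6)
t=3: "001111000"  (len 9)
t=4: "01111000"  (len 8)
t=5: "1111000"  (len 7)

111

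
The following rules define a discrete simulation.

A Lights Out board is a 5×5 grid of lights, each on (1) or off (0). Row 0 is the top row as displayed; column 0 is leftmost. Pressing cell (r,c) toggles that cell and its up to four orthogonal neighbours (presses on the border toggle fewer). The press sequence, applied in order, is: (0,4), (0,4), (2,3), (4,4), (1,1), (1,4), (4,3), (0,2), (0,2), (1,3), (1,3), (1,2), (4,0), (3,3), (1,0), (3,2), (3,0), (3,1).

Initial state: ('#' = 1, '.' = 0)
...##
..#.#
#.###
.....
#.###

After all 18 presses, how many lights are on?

t=0: ...##
..#.#
#.###
.....
#.###
t=1: .....
..#..
#.###
.....
#.###
t=2: ...##
..#.#
#.###
.....
#.###
t=3: ...##
..###
#....
...#.
#.###
t=4: ...##
..###
#....
...##
#.#..
t=5: .#.##
##.##
##...
...##
#.#..
t=6: .#.#.
##...
##..#
...##
#.#..
t=7: .#.#.
##...
##..#
....#
#..##
t=8: ..#..
###..
##..#
....#
#..##
t=9: .#.#.
##...
##..#
....#
#..##
t=10: .#...
#####
##.##
....#
#..##
t=11: .#.#.
##...
##..#
....#
#..##
t=12: .###.
#.##.
###.#
....#
#..##
t=13: .###.
#.##.
###.#
#...#
.#.##
t=14: .###.
#.##.
#####
#.##.
.#..#
t=15: ####.
.###.
.####
#.##.
.#..#
t=16: ####.
.###.
.#.##
##...
.##.#
t=17: ####.
.###.
##.##
.....
###.#
t=18: ####.
.###.
#..##
###..
#.#.#

16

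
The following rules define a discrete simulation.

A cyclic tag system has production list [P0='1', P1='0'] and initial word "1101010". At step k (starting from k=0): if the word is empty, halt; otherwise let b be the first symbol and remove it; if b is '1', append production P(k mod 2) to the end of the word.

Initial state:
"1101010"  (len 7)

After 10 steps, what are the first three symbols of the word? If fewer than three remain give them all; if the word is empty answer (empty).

step 0: "1101010"  (len 7)
step 1: "1010101"  (len 7)
step 2: "0101010"  (len 7)
step 3: "101010"  (len 6)
step 4: "010100"  (len 6)
step 5: "10100"  (len 5)
step 6: "01000"  (len 5)
step 7: "1000"  (len 4)
step 8: "0000"  (len 4)
step 9: "000"  (len 3)
step 10: "00"  (len 2)

00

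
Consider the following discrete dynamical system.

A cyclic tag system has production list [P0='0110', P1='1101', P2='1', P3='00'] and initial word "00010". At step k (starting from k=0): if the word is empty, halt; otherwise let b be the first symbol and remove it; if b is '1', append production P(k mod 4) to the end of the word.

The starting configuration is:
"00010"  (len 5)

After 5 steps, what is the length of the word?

2

0) "00010"  (len 5)
1) "0010"  (len 4)
2) "010"  (len 3)
3) "10"  (len 2)
4) "000"  (len 3)
5) "00"  (len 2)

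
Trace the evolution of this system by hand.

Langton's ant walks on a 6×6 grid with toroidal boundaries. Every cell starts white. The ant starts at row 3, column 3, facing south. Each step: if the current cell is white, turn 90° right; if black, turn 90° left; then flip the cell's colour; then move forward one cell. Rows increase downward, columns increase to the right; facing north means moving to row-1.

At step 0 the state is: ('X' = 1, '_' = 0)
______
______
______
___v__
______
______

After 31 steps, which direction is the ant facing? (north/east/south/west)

east

[0] ______
______
______
___v__
______
______
[1] ______
______
______
__<X__
______
______
[2] ______
______
__^___
__XX__
______
______
[3] ______
______
__X>__
__XX__
______
______
[4] ______
______
__XX__
__Xv__
______
______
[5] ______
______
__XX__
__X_>_
______
______
[6] ______
______
__XX__
__X_X_
____v_
______
[7] ______
______
__XX__
__X_X_
___<X_
______
[8] ______
______
__XX__
__X^X_
___XX_
______
[9] ______
______
__XX__
__XX>_
___XX_
______
[10] ______
______
__XX^_
__XX__
___XX_
______
[11] ______
______
__XXX>
__XX__
___XX_
______
[12] ______
______
__XXXX
__XX_v
___XX_
______
[13] ______
______
__XXXX
__XX<X
___XX_
______
[14] ______
______
__XX^X
__XXXX
___XX_
______
[15] ______
______
__X<_X
__XXXX
___XX_
______
[16] ______
______
__X__X
__XvXX
___XX_
______
[17] ______
______
__X__X
__X_>X
___XX_
______
[18] ______
______
__X_^X
__X__X
___XX_
______
[19] ______
______
__X_X>
__X__X
___XX_
______
[20] ______
_____^
__X_X_
__X__X
___XX_
______
[21] ______
>____X
__X_X_
__X__X
___XX_
______
[22] ______
X____X
v_X_X_
__X__X
___XX_
______
[23] ______
X____X
X_X_X<
__X__X
___XX_
______
[24] ______
X____^
X_X_XX
__X__X
___XX_
______
[25] ______
X___<_
X_X_XX
__X__X
___XX_
______
[26] ____^_
X___X_
X_X_XX
__X__X
___XX_
______
[27] ____X>
X___X_
X_X_XX
__X__X
___XX_
______
[28] ____XX
X___Xv
X_X_XX
__X__X
___XX_
______
[29] ____XX
X___<X
X_X_XX
__X__X
___XX_
______
[30] ____XX
X____X
X_X_vX
__X__X
___XX_
______
[31] ____XX
X____X
X_X__>
__X__X
___XX_
______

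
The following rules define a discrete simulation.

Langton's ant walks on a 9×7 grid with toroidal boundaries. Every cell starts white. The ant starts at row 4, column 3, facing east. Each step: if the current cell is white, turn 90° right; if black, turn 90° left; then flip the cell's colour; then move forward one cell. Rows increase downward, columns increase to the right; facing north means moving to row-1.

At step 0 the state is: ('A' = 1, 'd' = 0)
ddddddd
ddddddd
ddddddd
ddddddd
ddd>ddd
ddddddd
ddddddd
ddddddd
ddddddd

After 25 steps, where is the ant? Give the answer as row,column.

[0] ddddddd
ddddddd
ddddddd
ddddddd
ddd>ddd
ddddddd
ddddddd
ddddddd
ddddddd
[1] ddddddd
ddddddd
ddddddd
ddddddd
dddAddd
dddvddd
ddddddd
ddddddd
ddddddd
[2] ddddddd
ddddddd
ddddddd
ddddddd
dddAddd
dd<Addd
ddddddd
ddddddd
ddddddd
[3] ddddddd
ddddddd
ddddddd
ddddddd
dd^Addd
ddAAddd
ddddddd
ddddddd
ddddddd
[4] ddddddd
ddddddd
ddddddd
ddddddd
ddA>ddd
ddAAddd
ddddddd
ddddddd
ddddddd
[5] ddddddd
ddddddd
ddddddd
ddd^ddd
ddAdddd
ddAAddd
ddddddd
ddddddd
ddddddd
[6] ddddddd
ddddddd
ddddddd
dddA>dd
ddAdddd
ddAAddd
ddddddd
ddddddd
ddddddd
[7] ddddddd
ddddddd
ddddddd
dddAAdd
ddAdvdd
ddAAddd
ddddddd
ddddddd
ddddddd
[8] ddddddd
ddddddd
ddddddd
dddAAdd
ddA<Add
ddAAddd
ddddddd
ddddddd
ddddddd
[9] ddddddd
ddddddd
ddddddd
ddd^Add
ddAAAdd
ddAAddd
ddddddd
ddddddd
ddddddd
[10] ddddddd
ddddddd
ddddddd
dd<dAdd
ddAAAdd
ddAAddd
ddddddd
ddddddd
ddddddd
[11] ddddddd
ddddddd
dd^dddd
ddAdAdd
ddAAAdd
ddAAddd
ddddddd
ddddddd
ddddddd
[12] ddddddd
ddddddd
ddA>ddd
ddAdAdd
ddAAAdd
ddAAddd
ddddddd
ddddddd
ddddddd
[13] ddddddd
ddddddd
ddAAddd
ddAvAdd
ddAAAdd
ddAAddd
ddddddd
ddddddd
ddddddd
[14] ddddddd
ddddddd
ddAAddd
dd<AAdd
ddAAAdd
ddAAddd
ddddddd
ddddddd
ddddddd
[15] ddddddd
ddddddd
ddAAddd
dddAAdd
ddvAAdd
ddAAddd
ddddddd
ddddddd
ddddddd
[16] ddddddd
ddddddd
ddAAddd
dddAAdd
ddd>Add
ddAAddd
ddddddd
ddddddd
ddddddd
[17] ddddddd
ddddddd
ddAAddd
ddd^Add
ddddAdd
ddAAddd
ddddddd
ddddddd
ddddddd
[18] ddddddd
ddddddd
ddAAddd
dd<dAdd
ddddAdd
ddAAddd
ddddddd
ddddddd
ddddddd
[19] ddddddd
ddddddd
dd^Addd
ddAdAdd
ddddAdd
ddAAddd
ddddddd
ddddddd
ddddddd
[20] ddddddd
ddddddd
d<dAddd
ddAdAdd
ddddAdd
ddAAddd
ddddddd
ddddddd
ddddddd
[21] ddddddd
d^ddddd
dAdAddd
ddAdAdd
ddddAdd
ddAAddd
ddddddd
ddddddd
ddddddd
[22] ddddddd
dA>dddd
dAdAddd
ddAdAdd
ddddAdd
ddAAddd
ddddddd
ddddddd
ddddddd
[23] ddddddd
dAAdddd
dAvAddd
ddAdAdd
ddddAdd
ddAAddd
ddddddd
ddddddd
ddddddd
[24] ddddddd
dAAdddd
d<AAddd
ddAdAdd
ddddAdd
ddAAddd
ddddddd
ddddddd
ddddddd
[25] ddddddd
dAAdddd
ddAAddd
dvAdAdd
ddddAdd
ddAAddd
ddddddd
ddddddd
ddddddd

3,1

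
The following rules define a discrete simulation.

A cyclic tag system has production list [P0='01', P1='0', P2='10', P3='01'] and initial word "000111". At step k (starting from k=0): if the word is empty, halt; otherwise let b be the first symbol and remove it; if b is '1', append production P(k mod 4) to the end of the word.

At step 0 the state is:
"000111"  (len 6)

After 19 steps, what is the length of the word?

0

0) "000111"  (len 6)
1) "00111"  (len 5)
2) "0111"  (len 4)
3) "111"  (len 3)
4) "1101"  (len 4)
5) "10101"  (len 5)
6) "01010"  (len 5)
7) "1010"  (len 4)
8) "01001"  (len 5)
9) "1001"  (len 4)
10) "0010"  (len 4)
11) "010"  (len 3)
12) "10"  (len 2)
13) "001"  (len 3)
14) "01"  (len 2)
15) "1"  (len 1)
16) "01"  (len 2)
17) "1"  (len 1)
18) "0"  (len 1)
19) (halted — word empty)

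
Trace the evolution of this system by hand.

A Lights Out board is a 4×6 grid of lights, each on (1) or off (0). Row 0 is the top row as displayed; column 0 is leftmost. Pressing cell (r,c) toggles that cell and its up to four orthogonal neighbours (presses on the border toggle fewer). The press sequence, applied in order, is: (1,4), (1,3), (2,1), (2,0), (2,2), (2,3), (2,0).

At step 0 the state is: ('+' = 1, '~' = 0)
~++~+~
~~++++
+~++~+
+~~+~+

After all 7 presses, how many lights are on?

11

[0] ~++~+~
~~++++
+~++~+
+~~+~+
[1] ~++~~~
~~+~~~
+~++++
+~~+~+
[2] ~+++~~
~~~++~
+~+~++
+~~+~+
[3] ~+++~~
~+~++~
~+~~++
++~+~+
[4] ~+++~~
++~++~
+~~~++
~+~+~+
[5] ~+++~~
+++++~
++++++
~+++~+
[6] ~+++~~
+++~+~
++~~~+
~++~~+
[7] ~+++~~
~++~+~
~~~~~+
+++~~+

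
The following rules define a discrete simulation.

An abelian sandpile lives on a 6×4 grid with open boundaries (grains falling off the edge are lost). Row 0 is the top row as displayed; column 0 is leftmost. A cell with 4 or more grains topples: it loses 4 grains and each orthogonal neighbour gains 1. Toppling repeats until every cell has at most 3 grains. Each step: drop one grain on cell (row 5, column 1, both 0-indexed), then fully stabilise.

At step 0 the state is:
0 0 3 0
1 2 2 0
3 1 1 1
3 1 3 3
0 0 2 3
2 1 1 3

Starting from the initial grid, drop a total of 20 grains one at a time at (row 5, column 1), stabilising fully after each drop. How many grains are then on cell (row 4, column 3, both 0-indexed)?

t=0: 0 0 3 0
1 2 2 0
3 1 1 1
3 1 3 3
0 0 2 3
2 1 1 3
t=1: 0 0 3 0
1 2 2 0
3 1 1 1
3 1 3 3
0 0 2 3
2 2 1 3
t=2: 0 0 3 0
1 2 2 0
3 1 1 1
3 1 3 3
0 0 2 3
2 3 1 3
t=3: 0 0 3 0
1 2 2 0
3 1 1 1
3 1 3 3
0 1 2 3
3 0 2 3
t=4: 0 0 3 0
1 2 2 0
3 1 1 1
3 1 3 3
0 1 2 3
3 1 2 3
t=5: 0 0 3 0
1 2 2 0
3 1 1 1
3 1 3 3
0 1 2 3
3 2 2 3
t=6: 0 0 3 0
1 2 2 0
3 1 1 1
3 1 3 3
0 1 2 3
3 3 2 3
t=7: 0 0 3 0
1 2 2 0
3 1 1 1
3 1 3 3
1 2 2 3
0 1 3 3
t=8: 0 0 3 0
1 2 2 0
3 1 1 1
3 1 3 3
1 2 2 3
0 2 3 3
t=9: 0 0 3 0
1 2 2 0
3 1 1 1
3 1 3 3
1 2 2 3
0 3 3 3
t=10: 0 0 3 0
1 2 2 0
3 1 2 2
3 3 1 1
2 0 2 2
1 2 2 1
t=11: 0 0 3 0
1 2 2 0
3 1 2 2
3 3 1 1
2 0 2 2
1 3 2 1
t=12: 0 0 3 0
1 2 2 0
3 1 2 2
3 3 1 1
2 1 2 2
2 0 3 1
t=13: 0 0 3 0
1 2 2 0
3 1 2 2
3 3 1 1
2 1 2 2
2 1 3 1
t=14: 0 0 3 0
1 2 2 0
3 1 2 2
3 3 1 1
2 1 2 2
2 2 3 1
t=15: 0 0 3 0
1 2 2 0
3 1 2 2
3 3 1 1
2 1 2 2
2 3 3 1
t=16: 0 0 3 0
1 2 2 0
3 1 2 2
3 3 1 1
2 2 3 2
3 1 0 2
t=17: 0 0 3 0
1 2 2 0
3 1 2 2
3 3 1 1
2 2 3 2
3 2 0 2
t=18: 0 0 3 0
1 2 2 0
3 1 2 2
3 3 1 1
2 2 3 2
3 3 0 2
t=19: 0 0 3 0
1 2 2 0
3 1 2 2
3 3 1 1
3 3 3 2
0 1 1 2
t=20: 0 0 3 0
1 2 2 0
3 1 2 2
3 3 1 1
3 3 3 2
0 2 1 2

2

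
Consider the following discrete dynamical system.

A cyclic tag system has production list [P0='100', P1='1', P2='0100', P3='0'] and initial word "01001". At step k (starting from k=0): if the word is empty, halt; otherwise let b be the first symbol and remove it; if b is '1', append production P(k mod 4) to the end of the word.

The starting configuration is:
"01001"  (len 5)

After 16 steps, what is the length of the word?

4

gen 0: "01001"  (len 5)
gen 1: "1001"  (len 4)
gen 2: "0011"  (len 4)
gen 3: "011"  (len 3)
gen 4: "11"  (len 2)
gen 5: "1100"  (len 4)
gen 6: "1001"  (len 4)
gen 7: "0010100"  (len 7)
gen 8: "010100"  (len 6)
gen 9: "10100"  (len 5)
gen 10: "01001"  (len 5)
gen 11: "1001"  (len 4)
gen 12: "0010"  (len 4)
gen 13: "010"  (len 3)
gen 14: "10"  (len 2)
gen 15: "00100"  (len 5)
gen 16: "0100"  (len 4)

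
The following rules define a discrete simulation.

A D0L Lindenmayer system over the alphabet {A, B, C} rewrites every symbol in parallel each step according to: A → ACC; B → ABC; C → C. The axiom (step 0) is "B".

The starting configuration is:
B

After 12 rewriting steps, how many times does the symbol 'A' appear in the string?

12

gen 0: B
gen 1: ABC
gen 2: ACCABCC
gen 3: ACCCCACCABCCC
gen 4: ACCCCCCACCCCACCABCCCC
gen 5: ACCCCCCCCACCCCCCACCCCACCABCCCCC
gen 6: ACCCCCCCCCCACCCCCCCCACCCCCCACCCCACCABCCCCCC
gen 7: ACCCCCCCCCCCCACCCCCCCCCCACCCCCCCCACCCCCCACCCCACCABCCCCCCC
gen 8: ACCCCCCCCCCCCCCACCCCCCCCCCCCACCCCCCCCCCACCCCCCCCACCCCCCACCCCACCABCCCCCCCC
gen 9: ACCCCCCCCCCCCCCCCACCCCCCCCCCCCCCACCCCCCCCCCCCACCCCCCCCCCACCCCCCCCACCCCCCACCCCACCABCCCCCCCCC
gen 10: ACCCCCCCCCCCCCCCCCCACCCCCCCCCCCCCCCCACCCCCCCCCCCCCCACCCCCCCCCCCCACCCCCCCCCCACCCCCCCCACCCCCCACCCCACCABCCCCCCCCCC
gen 11: ACCCCCCCCCCCCCCCCCCCCACCCCCCCCCCCCCCCCCCACCCCCCCCCCCCCCCCA…CCCCCCCCCCACCCCCCCCCCACCCCCCCCACCCCCCACCCCACCABCCCCCCCCCCC  (len 133)
gen 12: ACCCCCCCCCCCCCCCCCCCCCCACCCCCCCCCCCCCCCCCCCCACCCCCCCCCCCCC…CCCCCCCCCACCCCCCCCCCACCCCCCCCACCCCCCACCCCACCABCCCCCCCCCCCC  (len 157)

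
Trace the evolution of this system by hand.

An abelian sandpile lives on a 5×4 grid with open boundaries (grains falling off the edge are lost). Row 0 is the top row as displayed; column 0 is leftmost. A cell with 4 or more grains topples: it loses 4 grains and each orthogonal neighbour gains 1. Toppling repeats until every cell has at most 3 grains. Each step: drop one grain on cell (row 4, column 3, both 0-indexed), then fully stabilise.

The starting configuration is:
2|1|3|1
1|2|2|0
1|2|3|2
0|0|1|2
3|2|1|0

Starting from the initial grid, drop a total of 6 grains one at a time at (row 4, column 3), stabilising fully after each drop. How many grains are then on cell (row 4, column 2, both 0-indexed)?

2

[0] 2|1|3|1
1|2|2|0
1|2|3|2
0|0|1|2
3|2|1|0
[1] 2|1|3|1
1|2|2|0
1|2|3|2
0|0|1|2
3|2|1|1
[2] 2|1|3|1
1|2|2|0
1|2|3|2
0|0|1|2
3|2|1|2
[3] 2|1|3|1
1|2|2|0
1|2|3|2
0|0|1|2
3|2|1|3
[4] 2|1|3|1
1|2|2|0
1|2|3|2
0|0|1|3
3|2|2|0
[5] 2|1|3|1
1|2|2|0
1|2|3|2
0|0|1|3
3|2|2|1
[6] 2|1|3|1
1|2|2|0
1|2|3|2
0|0|1|3
3|2|2|2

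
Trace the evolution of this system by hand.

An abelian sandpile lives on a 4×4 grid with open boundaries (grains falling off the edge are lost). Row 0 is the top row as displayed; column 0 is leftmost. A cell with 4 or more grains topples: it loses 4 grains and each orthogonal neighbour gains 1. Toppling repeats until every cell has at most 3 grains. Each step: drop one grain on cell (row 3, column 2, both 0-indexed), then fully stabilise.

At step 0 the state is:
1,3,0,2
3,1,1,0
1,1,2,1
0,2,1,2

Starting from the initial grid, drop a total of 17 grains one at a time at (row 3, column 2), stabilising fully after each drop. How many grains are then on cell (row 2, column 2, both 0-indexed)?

3

gen 0: 1,3,0,2
3,1,1,0
1,1,2,1
0,2,1,2
gen 1: 1,3,0,2
3,1,1,0
1,1,2,1
0,2,2,2
gen 2: 1,3,0,2
3,1,1,0
1,1,2,1
0,2,3,2
gen 3: 1,3,0,2
3,1,1,0
1,1,3,1
0,3,0,3
gen 4: 1,3,0,2
3,1,1,0
1,1,3,1
0,3,1,3
gen 5: 1,3,0,2
3,1,1,0
1,1,3,1
0,3,2,3
gen 6: 1,3,0,2
3,1,1,0
1,1,3,1
0,3,3,3
gen 7: 1,3,0,2
3,1,2,0
1,3,0,3
1,0,3,0
gen 8: 1,3,0,2
3,1,2,0
1,3,1,3
1,1,0,1
gen 9: 1,3,0,2
3,1,2,0
1,3,1,3
1,1,1,1
gen 10: 1,3,0,2
3,1,2,0
1,3,1,3
1,1,2,1
gen 11: 1,3,0,2
3,1,2,0
1,3,1,3
1,1,3,1
gen 12: 1,3,0,2
3,1,2,0
1,3,2,3
1,2,0,2
gen 13: 1,3,0,2
3,1,2,0
1,3,2,3
1,2,1,2
gen 14: 1,3,0,2
3,1,2,0
1,3,2,3
1,2,2,2
gen 15: 1,3,0,2
3,1,2,0
1,3,2,3
1,2,3,2
gen 16: 1,3,0,2
3,1,2,0
1,3,3,3
1,3,0,3
gen 17: 1,3,0,2
3,1,2,0
1,3,3,3
1,3,1,3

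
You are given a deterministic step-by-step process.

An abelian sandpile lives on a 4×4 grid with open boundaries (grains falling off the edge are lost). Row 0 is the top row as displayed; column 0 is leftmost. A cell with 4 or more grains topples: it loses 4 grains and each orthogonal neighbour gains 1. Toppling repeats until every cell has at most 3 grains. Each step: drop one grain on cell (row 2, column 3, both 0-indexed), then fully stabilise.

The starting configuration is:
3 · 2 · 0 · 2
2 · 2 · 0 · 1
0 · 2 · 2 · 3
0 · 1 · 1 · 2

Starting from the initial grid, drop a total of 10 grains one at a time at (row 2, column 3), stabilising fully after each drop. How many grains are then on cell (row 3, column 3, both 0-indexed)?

2

step 0: 3 · 2 · 0 · 2
2 · 2 · 0 · 1
0 · 2 · 2 · 3
0 · 1 · 1 · 2
step 1: 3 · 2 · 0 · 2
2 · 2 · 0 · 2
0 · 2 · 3 · 0
0 · 1 · 1 · 3
step 2: 3 · 2 · 0 · 2
2 · 2 · 0 · 2
0 · 2 · 3 · 1
0 · 1 · 1 · 3
step 3: 3 · 2 · 0 · 2
2 · 2 · 0 · 2
0 · 2 · 3 · 2
0 · 1 · 1 · 3
step 4: 3 · 2 · 0 · 2
2 · 2 · 0 · 2
0 · 2 · 3 · 3
0 · 1 · 1 · 3
step 5: 3 · 2 · 0 · 2
2 · 2 · 1 · 3
0 · 3 · 0 · 2
0 · 1 · 3 · 0
step 6: 3 · 2 · 0 · 2
2 · 2 · 1 · 3
0 · 3 · 0 · 3
0 · 1 · 3 · 0
step 7: 3 · 2 · 0 · 3
2 · 2 · 2 · 0
0 · 3 · 1 · 1
0 · 1 · 3 · 1
step 8: 3 · 2 · 0 · 3
2 · 2 · 2 · 0
0 · 3 · 1 · 2
0 · 1 · 3 · 1
step 9: 3 · 2 · 0 · 3
2 · 2 · 2 · 0
0 · 3 · 1 · 3
0 · 1 · 3 · 1
step 10: 3 · 2 · 0 · 3
2 · 2 · 2 · 1
0 · 3 · 2 · 0
0 · 1 · 3 · 2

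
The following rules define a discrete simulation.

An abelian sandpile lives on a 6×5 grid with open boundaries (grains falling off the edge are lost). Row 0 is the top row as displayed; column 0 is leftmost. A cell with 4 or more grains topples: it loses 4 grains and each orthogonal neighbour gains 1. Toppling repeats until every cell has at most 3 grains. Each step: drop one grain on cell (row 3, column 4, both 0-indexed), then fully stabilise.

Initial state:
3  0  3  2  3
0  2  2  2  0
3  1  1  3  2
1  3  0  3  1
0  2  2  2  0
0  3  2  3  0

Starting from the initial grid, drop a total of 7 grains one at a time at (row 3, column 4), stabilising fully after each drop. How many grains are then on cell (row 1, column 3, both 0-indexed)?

3

t=0: 3  0  3  2  3
0  2  2  2  0
3  1  1  3  2
1  3  0  3  1
0  2  2  2  0
0  3  2  3  0
t=1: 3  0  3  2  3
0  2  2  2  0
3  1  1  3  2
1  3  0  3  2
0  2  2  2  0
0  3  2  3  0
t=2: 3  0  3  2  3
0  2  2  2  0
3  1  1  3  2
1  3  0  3  3
0  2  2  2  0
0  3  2  3  0
t=3: 3  0  3  2  3
0  2  2  3  1
3  1  2  1  0
1  3  1  1  2
0  2  2  3  1
0  3  2  3  0
t=4: 3  0  3  2  3
0  2  2  3  1
3  1  2  1  0
1  3  1  1  3
0  2  2  3  1
0  3  2  3  0
t=5: 3  0  3  2  3
0  2  2  3  1
3  1  2  1  1
1  3  1  2  0
0  2  2  3  2
0  3  2  3  0
t=6: 3  0  3  2  3
0  2  2  3  1
3  1  2  1  1
1  3  1  2  1
0  2  2  3  2
0  3  2  3  0
t=7: 3  0  3  2  3
0  2  2  3  1
3  1  2  1  1
1  3  1  2  2
0  2  2  3  2
0  3  2  3  0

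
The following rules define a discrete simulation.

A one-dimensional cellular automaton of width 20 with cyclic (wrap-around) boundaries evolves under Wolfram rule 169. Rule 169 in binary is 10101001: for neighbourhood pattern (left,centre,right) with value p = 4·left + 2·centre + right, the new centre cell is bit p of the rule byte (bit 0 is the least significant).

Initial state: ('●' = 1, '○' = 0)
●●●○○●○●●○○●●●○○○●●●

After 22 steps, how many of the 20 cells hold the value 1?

[0] ●●●○○●○●●○○●●●○○○●●●
[1] ●●○○○○●●○○○●●○○●○●●●
[2] ●○○●●○●○○●○●○○○○●●●●
[3] ○○○●○●○○○○●○○●●○●●●●
[4] ○●○○●○○●●○○○○●○●●●●○
[5] ○○○○○○○●○○●●○○●●●●○○
[6] ●●●●●●○○○○●○○○●●●○○●
[7] ●●●●●○○●●○○○●○●●○○○●
[8] ●●●●○○○●○○●○○●●○○●○●
[9] ●●●○○●○○○○○○○●○○○○●●
[10] ●●○○○○○●●●●●○○○●●○●●
[11] ●○○●●●○●●●●○○●○●○●●●
[12] ○○○●●○●●●●○○○○●○●●●●
[13] ○●○●○●●●●○○●●○○●●●●○
[14] ○○●○●●●●○○○●○○○●●●○○
[15] ●○○●●●●○○●○○○●○●●○○●
[16] ○○○●●●○○○○○●○○●●○○○●
[17] ○●○●●○○●●●○○○○●○○●○○
[18] ○○●●○○○●●○○●●○○○○○○●
[19] ○○●○○●○●○○○●○○●●●●○○
[20] ●○○○○○●○○●○○○○●●●○○●
[21] ○○●●●○○○○○○●●○●●○○○●
[22] ○○●●○○●●●●○●○●●○○●○○

10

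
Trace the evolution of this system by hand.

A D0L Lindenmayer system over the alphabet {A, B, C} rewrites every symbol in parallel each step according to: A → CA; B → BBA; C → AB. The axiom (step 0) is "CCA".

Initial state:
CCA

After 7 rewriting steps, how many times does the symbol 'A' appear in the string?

step 0: CCA
step 1: ABABCA
step 2: CABBACABBAABCA
step 3: ABCABBABBACAABCABBABBACACABBAABCA
step 4: CABBAABCABBABBACABBABBACAABCACABBAABCABBABBACABBABBACAABCAABCABBABBACACABBAABCA
step 5: ABCABBABBACACABBAABCABBABBACABBABBACAABCABBABBACABBABBACAA…ABBAABCACABBAABCABBABBACABBABBACAABCAABCABBABBACACABBAABCA  (len 190)
step 6: CABBAABCABBABBACABBABBACAABCAABCABBABBACACABBAABCABBABBACA…ABBAABCACABBAABCABBABBACABBABBACAABCAABCABBABBACACABBAABCA  (len 458)
step 7: ABCABBABBACACABBAABCABBABBACABBABBACAABCABBABBACABBABBACAA…ABBAABCACABBAABCABBABBACABBABBACAABCAABCABBABBACACABBAABCA  (len 1105)

458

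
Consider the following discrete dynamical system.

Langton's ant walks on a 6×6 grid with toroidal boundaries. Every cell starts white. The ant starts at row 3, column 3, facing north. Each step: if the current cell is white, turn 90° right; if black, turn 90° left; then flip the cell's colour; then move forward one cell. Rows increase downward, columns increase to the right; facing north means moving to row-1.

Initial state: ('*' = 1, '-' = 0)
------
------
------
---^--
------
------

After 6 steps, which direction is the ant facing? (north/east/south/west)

step 0: ------
------
------
---^--
------
------
step 1: ------
------
------
---*>-
------
------
step 2: ------
------
------
---**-
----v-
------
step 3: ------
------
------
---**-
---<*-
------
step 4: ------
------
------
---^*-
---**-
------
step 5: ------
------
------
--<-*-
---**-
------
step 6: ------
------
--^---
--*-*-
---**-
------

north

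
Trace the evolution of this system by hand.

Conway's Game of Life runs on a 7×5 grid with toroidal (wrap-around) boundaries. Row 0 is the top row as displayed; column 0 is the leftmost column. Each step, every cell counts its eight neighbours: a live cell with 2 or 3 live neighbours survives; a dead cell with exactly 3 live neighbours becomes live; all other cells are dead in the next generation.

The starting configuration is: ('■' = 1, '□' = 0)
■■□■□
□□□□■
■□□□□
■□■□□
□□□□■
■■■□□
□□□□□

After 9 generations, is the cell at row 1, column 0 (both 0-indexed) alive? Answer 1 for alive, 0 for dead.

0

0) ■■□■□
□□□□■
■□□□□
■□■□□
□□□□■
■■■□□
□□□□□
1) ■□□□■
□■□□■
■■□□■
■■□□■
□□■■■
■■□□□
□□□□■
2) □□□■■
□■□■□
□□■■□
□□□□□
□□■■□
■■■□□
□■□□■
3) □□□■■
□□□□□
□□■■□
□□□□□
□□■■□
■□□□■
□■□□■
4) ■□□■■
□□■□■
□□□□□
□□□□□
□□□■■
■■■□■
□□□□□
5) ■□□■■
■□□□■
□□□□□
□□□□□
□■■■■
■■■□■
□□■□□
6) ■■□■□
■□□■□
□□□□□
□□■■□
□□□□■
□□□□■
□□■□□
7) ■■□■□
■■■□□
□□■■■
□□□■□
□□□□■
□□□■□
■■■■■
8) □□□□□
□□□□□
■□□□■
□□■□□
□□□■■
□■□□□
□□□□□
9) □□□□□
□□□□□
□□□□□
■□□□□
□□■■□
□□□□□
□□□□□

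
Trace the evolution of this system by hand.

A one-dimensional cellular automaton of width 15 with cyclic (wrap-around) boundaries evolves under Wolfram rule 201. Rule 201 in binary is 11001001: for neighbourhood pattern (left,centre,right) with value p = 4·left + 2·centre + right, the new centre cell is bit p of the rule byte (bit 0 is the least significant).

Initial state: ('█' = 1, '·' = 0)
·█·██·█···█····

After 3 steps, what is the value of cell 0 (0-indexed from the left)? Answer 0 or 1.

0) ·█·██·█···█····
1) ···██···█···███
2) ·█·██·█···█·███
3) ···██···█···███

0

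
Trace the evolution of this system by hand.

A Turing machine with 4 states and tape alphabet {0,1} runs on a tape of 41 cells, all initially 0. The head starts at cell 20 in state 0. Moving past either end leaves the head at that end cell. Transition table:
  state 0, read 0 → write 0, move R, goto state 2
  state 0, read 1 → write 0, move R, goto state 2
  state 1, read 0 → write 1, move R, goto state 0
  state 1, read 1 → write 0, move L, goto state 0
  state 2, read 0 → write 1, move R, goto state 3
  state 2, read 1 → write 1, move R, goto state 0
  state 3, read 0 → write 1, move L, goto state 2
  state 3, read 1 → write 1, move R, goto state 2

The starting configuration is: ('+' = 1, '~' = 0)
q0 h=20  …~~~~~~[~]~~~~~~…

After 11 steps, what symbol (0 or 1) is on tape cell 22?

t=0: q0 h=20  …~~~~~~[~]~~~~~~…
t=1: q2 h=21  …~~~~~~[~]~~~~~~…
t=2: q3 h=22  …~~~~~+[~]~~~~~~…
t=3: q2 h=21  …~~~~~~[+]+~~~~~…
t=4: q0 h=22  …~~~~~+[+]~~~~~~…
t=5: q2 h=23  …~~~~+~[~]~~~~~~…
t=6: q3 h=24  …~~~+~+[~]~~~~~~…
t=7: q2 h=23  …~~~~+~[+]+~~~~~…
t=8: q0 h=24  …~~~+~+[+]~~~~~~…
t=9: q2 h=25  …~~+~+~[~]~~~~~~…
t=10: q3 h=26  …~+~+~+[~]~~~~~~…
t=11: q2 h=25  …~~+~+~[+]+~~~~~…

0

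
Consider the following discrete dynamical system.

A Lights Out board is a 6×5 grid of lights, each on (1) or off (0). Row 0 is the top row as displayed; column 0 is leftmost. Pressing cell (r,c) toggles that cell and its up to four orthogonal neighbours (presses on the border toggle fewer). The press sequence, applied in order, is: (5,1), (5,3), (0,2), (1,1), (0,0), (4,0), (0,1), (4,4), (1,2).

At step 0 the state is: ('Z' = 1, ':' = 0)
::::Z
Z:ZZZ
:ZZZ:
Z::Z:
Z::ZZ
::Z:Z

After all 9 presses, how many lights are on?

t=0: ::::Z
Z:ZZZ
:ZZZ:
Z::Z:
Z::ZZ
::Z:Z
t=1: ::::Z
Z:ZZZ
:ZZZ:
Z::Z:
ZZ:ZZ
ZZ::Z
t=2: ::::Z
Z:ZZZ
:ZZZ:
Z::Z:
ZZ::Z
ZZZZ:
t=3: :ZZZZ
Z::ZZ
:ZZZ:
Z::Z:
ZZ::Z
ZZZZ:
t=4: ::ZZZ
:ZZZZ
::ZZ:
Z::Z:
ZZ::Z
ZZZZ:
t=5: ZZZZZ
ZZZZZ
::ZZ:
Z::Z:
ZZ::Z
ZZZZ:
t=6: ZZZZZ
ZZZZZ
::ZZ:
:::Z:
::::Z
:ZZZ:
t=7: :::ZZ
Z:ZZZ
::ZZ:
:::Z:
::::Z
:ZZZ:
t=8: :::ZZ
Z:ZZZ
::ZZ:
:::ZZ
:::Z:
:ZZZZ
t=9: ::ZZZ
ZZ::Z
:::Z:
:::ZZ
:::Z:
:ZZZZ

14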